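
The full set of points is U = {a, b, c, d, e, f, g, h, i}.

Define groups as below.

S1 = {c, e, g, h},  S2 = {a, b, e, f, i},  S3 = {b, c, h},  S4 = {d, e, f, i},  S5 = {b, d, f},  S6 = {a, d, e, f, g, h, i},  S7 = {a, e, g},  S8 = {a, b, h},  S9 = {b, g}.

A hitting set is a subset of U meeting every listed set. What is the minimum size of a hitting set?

The 2 points {b, e} hit every group.
The groups S4, S8 are pairwise disjoint, so any hitting set needs a separate point for each — at least 2. Hence 2 is optimal.

2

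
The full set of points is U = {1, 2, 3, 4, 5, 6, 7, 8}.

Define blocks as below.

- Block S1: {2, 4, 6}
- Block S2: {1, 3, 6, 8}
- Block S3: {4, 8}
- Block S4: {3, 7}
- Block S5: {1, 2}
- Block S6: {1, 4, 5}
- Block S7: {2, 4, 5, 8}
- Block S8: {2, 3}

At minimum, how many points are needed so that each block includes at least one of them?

3

The 3 points {2, 3, 4} hit every block.
The blocks S3, S4, S5 are pairwise disjoint, so any hitting set needs a separate point for each — at least 3. Hence 3 is optimal.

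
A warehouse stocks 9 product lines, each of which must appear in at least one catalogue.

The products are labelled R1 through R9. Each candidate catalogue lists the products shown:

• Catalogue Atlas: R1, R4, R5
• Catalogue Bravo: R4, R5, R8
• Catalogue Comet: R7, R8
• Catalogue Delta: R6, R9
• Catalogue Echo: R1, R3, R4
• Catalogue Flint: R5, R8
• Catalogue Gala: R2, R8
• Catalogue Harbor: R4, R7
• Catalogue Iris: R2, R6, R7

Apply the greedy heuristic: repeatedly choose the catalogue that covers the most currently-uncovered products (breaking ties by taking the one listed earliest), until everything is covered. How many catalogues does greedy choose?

5

Greedy: pick Atlas (covers 3 new) → pick Iris (covers 3 new) → pick Bravo (covers 1 new) → pick Delta (covers 1 new) → pick Echo (covers 1 new). Total picks: 5.
(The true minimum cover uses only 4 catalogues, so greedy is not optimal here.)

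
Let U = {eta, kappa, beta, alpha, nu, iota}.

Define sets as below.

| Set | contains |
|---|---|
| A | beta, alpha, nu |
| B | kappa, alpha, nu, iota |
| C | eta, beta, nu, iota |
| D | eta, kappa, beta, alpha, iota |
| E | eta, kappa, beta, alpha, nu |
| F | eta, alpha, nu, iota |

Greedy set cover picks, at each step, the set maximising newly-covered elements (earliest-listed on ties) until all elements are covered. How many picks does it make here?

Greedy: pick D (covers 5 new) → pick A (covers 1 new). Total picks: 2.

2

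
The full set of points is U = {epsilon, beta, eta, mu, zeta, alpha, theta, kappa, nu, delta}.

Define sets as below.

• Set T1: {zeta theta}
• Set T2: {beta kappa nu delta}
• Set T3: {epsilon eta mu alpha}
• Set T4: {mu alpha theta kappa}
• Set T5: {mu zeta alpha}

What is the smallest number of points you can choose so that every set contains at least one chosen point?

The 3 points {beta, zeta, alpha} hit every set.
The sets T1, T2, T3 are pairwise disjoint, so any hitting set needs a separate point for each — at least 3. Hence 3 is optimal.

3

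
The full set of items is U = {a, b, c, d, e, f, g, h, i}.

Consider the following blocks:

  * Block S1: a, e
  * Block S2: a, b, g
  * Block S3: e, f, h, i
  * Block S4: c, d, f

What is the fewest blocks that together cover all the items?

3

S2 and S3 and S4 together: S2 ∪ S3 ∪ S4 = {a, b, c, d, e, f, g, h, i} — every item is covered.
Each block has at most 4 items, and 2·4 = 8 < 9 — so at least 3 blocks are needed, and 3 is optimal.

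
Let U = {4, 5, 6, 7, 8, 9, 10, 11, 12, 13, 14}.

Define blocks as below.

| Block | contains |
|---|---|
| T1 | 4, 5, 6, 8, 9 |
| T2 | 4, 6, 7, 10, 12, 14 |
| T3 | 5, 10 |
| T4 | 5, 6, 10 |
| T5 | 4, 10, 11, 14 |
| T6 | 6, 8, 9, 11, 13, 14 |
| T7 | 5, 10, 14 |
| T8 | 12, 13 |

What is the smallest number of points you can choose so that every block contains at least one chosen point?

3

The 3 points {4, 5, 13} hit every block.
No choice of 2 points meets every block, so 3 is the minimum.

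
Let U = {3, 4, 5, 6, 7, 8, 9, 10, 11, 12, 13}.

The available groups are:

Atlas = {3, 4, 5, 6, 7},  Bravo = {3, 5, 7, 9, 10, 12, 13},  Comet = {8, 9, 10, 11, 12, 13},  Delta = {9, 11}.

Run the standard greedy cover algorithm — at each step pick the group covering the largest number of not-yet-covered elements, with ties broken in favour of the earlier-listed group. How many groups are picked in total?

3

Greedy: pick Bravo (covers 7 new) → pick Atlas (covers 2 new) → pick Comet (covers 2 new). Total picks: 3.
(The true minimum cover uses only 2 groups, so greedy is not optimal here.)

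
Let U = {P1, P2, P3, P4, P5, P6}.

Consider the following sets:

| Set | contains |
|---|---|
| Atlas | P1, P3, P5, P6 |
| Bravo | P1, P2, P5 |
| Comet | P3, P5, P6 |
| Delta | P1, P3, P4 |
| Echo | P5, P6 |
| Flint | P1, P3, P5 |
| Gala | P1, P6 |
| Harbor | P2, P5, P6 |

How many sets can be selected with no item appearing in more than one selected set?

2

Delta, Echo are pairwise disjoint (Delta={P1,P3,P4}; Echo={P5,P6}).
Every remaining set overlaps one of these, and no 3 of the listed sets are pairwise disjoint, so 2 is the maximum.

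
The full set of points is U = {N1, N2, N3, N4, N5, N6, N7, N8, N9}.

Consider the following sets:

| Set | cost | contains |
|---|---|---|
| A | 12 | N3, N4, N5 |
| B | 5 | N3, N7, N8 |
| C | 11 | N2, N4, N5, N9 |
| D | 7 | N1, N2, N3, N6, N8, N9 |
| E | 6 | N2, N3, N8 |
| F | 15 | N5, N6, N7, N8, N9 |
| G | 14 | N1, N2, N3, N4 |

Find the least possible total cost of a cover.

23

B, C, D together cover every point (B ∪ C ∪ D = {N1, N2, N3, N4, N5, N6, N7, N8, N9}); total cost 5 + 11 + 7 = 23.
No covering selection has total cost below 23.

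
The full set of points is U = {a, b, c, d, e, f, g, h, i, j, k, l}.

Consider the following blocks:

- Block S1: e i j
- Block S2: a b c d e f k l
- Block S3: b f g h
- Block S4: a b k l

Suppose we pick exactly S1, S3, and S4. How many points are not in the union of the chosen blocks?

Union of S1, S3, S4 = {a, b, e, f, g, h, i, j, k, l}.
Not covered: c, d — 2 points.

2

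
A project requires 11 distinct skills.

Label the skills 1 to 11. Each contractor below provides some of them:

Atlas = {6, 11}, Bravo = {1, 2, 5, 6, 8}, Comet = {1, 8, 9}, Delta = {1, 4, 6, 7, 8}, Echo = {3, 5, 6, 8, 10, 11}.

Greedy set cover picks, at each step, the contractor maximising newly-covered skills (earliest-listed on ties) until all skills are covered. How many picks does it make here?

Greedy: pick Echo (covers 6 new) → pick Delta (covers 3 new) → pick Bravo (covers 1 new) → pick Comet (covers 1 new). Total picks: 4.

4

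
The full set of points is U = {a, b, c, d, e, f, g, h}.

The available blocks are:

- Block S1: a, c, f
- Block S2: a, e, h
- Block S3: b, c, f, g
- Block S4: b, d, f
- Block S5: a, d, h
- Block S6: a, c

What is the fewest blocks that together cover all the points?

S2, S3, and S5 cover everything between them: the union {a, b, c, d, e, f, g, h} is all of U.
Only S2 contains e, so S2 is forced; the remaining 5 points need at least 2 more blocks (each remaining block adds at most 4) — so at least 3 blocks are needed, and 3 is optimal.

3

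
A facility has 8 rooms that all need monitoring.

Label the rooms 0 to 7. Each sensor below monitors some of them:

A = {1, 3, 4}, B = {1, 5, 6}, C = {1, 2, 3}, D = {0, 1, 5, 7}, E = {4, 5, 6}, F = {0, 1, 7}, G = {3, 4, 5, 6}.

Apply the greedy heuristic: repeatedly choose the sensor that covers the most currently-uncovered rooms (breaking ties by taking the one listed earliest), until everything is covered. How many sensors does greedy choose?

3

Greedy: pick D (covers 4 new) → pick G (covers 3 new) → pick C (covers 1 new). Total picks: 3.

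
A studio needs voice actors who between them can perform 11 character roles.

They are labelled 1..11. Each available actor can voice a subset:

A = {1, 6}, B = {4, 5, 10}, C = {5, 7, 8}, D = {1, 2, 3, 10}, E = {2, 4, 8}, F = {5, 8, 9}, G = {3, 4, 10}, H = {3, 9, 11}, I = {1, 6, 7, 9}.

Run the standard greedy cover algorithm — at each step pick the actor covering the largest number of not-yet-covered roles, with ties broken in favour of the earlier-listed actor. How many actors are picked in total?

Greedy: pick D (covers 4 new) → pick C (covers 3 new) → pick H (covers 2 new) → pick A (covers 1 new) → pick B (covers 1 new). Total picks: 5.
(The true minimum cover uses only 4 actors, so greedy is not optimal here.)

5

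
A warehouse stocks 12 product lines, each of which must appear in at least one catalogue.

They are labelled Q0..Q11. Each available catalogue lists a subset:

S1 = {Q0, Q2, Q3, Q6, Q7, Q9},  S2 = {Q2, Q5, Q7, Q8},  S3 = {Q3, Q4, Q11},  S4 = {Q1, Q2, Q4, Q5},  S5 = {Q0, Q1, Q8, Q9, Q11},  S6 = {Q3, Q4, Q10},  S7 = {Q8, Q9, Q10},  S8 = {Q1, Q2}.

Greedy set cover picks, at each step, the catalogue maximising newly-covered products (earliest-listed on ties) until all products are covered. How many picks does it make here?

4

Greedy: pick S1 (covers 6 new) → pick S4 (covers 3 new) → pick S5 (covers 2 new) → pick S6 (covers 1 new). Total picks: 4.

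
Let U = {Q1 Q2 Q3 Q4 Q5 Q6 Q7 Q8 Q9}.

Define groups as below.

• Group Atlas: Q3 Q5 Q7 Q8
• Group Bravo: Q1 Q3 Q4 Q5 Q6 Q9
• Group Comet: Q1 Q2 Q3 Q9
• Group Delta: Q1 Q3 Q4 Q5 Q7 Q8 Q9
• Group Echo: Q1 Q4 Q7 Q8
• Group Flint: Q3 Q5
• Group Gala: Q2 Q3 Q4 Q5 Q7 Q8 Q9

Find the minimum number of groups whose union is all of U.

2

Bravo and Gala cover everything between them: the union {Q1, Q2, Q3, Q4, Q5, Q6, Q7, Q8, Q9} is all of U.
No single group has all 9 points (the largest, Delta, has 7), so 2 is optimal.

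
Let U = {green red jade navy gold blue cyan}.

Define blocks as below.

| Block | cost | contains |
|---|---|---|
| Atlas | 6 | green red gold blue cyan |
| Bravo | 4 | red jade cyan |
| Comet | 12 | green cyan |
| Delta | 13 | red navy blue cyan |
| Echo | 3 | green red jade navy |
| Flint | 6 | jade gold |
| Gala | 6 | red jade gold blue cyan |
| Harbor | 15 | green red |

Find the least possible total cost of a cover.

Echo, Gala together cover every point (Echo ∪ Gala = {green, red, jade, navy, gold, blue, cyan}); total cost 3 + 6 = 9.
No covering selection has total cost below 9.

9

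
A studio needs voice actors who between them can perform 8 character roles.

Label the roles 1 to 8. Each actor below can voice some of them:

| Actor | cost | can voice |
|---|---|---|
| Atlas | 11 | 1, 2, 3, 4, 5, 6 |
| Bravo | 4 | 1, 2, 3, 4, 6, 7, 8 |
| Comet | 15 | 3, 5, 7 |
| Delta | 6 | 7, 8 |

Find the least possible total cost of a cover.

Atlas, Bravo together cover every role (Atlas ∪ Bravo = {1, 2, 3, 4, 5, 6, 7, 8}); total cost 11 + 4 = 15.
No covering selection has total cost below 15.

15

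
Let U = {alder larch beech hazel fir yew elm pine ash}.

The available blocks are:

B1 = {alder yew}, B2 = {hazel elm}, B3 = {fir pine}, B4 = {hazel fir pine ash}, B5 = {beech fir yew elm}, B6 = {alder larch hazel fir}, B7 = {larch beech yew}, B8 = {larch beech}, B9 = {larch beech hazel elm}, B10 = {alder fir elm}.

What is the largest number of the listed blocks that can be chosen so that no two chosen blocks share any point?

B1, B2, B3, B8 are pairwise disjoint (B1={alder,yew}; B2={hazel,elm}; B3={fir,pine}; B8={larch,beech}).
Every remaining block overlaps one of these, and no 5 of the listed blocks are pairwise disjoint, so 4 is the maximum.

4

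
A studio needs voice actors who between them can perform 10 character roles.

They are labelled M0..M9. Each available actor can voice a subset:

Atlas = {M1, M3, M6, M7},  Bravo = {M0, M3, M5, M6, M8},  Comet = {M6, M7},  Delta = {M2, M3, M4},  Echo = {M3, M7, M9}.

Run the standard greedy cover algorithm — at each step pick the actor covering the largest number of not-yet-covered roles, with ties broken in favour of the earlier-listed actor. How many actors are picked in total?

Greedy: pick Bravo (covers 5 new) → pick Atlas (covers 2 new) → pick Delta (covers 2 new) → pick Echo (covers 1 new). Total picks: 4.

4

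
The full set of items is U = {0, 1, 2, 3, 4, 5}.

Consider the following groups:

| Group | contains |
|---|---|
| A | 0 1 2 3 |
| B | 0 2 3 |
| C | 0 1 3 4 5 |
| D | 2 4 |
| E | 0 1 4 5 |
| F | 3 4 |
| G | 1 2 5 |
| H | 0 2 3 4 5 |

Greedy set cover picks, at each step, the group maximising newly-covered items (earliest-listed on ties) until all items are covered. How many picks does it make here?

Greedy: pick C (covers 5 new) → pick A (covers 1 new). Total picks: 2.

2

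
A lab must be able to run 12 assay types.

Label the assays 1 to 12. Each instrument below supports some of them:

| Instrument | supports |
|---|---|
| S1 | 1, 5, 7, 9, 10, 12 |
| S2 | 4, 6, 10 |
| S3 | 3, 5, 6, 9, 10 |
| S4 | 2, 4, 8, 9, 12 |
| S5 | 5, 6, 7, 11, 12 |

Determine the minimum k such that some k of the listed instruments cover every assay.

4

Take {S1, S3, S4, S5}. Their union is {1, 2, 3, 4, 5, 6, 7, 8, 9, 10, 11, 12}, which is all 12 assays.
No 3 of the 5 instruments cover everything (all 10 combinations miss at least one assay), so 4 is optimal.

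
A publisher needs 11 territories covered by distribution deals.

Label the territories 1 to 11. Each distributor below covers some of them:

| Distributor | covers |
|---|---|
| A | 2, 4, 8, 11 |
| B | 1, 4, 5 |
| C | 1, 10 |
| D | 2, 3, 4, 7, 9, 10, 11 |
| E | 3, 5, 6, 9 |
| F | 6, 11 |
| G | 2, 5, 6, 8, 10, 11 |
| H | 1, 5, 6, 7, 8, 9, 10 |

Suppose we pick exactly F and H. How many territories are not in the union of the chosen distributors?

3

Union of F, H = {1, 5, 6, 7, 8, 9, 10, 11}.
Not covered: 2, 3, 4 — 3 territories.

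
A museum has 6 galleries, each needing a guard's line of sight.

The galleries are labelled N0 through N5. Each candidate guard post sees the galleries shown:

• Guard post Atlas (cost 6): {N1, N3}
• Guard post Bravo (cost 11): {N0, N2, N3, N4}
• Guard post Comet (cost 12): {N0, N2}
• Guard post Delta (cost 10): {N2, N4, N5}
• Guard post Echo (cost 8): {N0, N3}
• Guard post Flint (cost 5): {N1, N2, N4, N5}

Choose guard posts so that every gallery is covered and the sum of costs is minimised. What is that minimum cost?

Echo, Flint together cover every gallery (Echo ∪ Flint = {N0, N1, N2, N3, N4, N5}); total cost 8 + 5 = 13.
No covering selection has total cost below 13.

13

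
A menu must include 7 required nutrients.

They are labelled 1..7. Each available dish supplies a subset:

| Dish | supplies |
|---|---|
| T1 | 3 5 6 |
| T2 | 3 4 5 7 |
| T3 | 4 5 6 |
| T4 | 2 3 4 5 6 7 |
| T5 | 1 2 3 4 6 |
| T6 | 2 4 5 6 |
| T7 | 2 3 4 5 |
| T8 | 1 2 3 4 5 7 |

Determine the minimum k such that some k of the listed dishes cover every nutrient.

2

T1 and T8 together: T1 ∪ T8 = {1, 2, 3, 4, 5, 6, 7} — every nutrient is covered.
No single dish has all 7 nutrients (the largest, T4, has 6), so 2 is optimal.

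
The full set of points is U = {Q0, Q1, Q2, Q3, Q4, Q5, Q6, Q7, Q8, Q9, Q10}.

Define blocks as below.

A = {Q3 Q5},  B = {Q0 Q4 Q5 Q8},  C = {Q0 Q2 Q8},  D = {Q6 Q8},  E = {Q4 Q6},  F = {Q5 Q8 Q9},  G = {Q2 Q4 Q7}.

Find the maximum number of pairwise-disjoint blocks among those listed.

A, D, G are pairwise disjoint (A={Q3,Q5}; D={Q6,Q8}; G={Q2,Q4,Q7}).
Every remaining block overlaps one of these, and no 4 of the listed blocks are pairwise disjoint, so 3 is the maximum.

3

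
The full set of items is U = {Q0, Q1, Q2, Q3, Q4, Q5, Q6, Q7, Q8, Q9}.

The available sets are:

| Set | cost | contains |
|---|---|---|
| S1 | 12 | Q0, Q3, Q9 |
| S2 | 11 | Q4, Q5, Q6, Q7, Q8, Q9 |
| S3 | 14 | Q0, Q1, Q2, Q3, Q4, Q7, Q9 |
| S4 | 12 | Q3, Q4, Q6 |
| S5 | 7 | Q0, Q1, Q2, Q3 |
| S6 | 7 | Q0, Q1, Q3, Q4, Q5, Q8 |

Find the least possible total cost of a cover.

18

S2, S5 together cover every item (S2 ∪ S5 = {Q0, Q1, Q2, Q3, Q4, Q5, Q6, Q7, Q8, Q9}); total cost 11 + 7 = 18.
The greedy pick S6, S2, S5 costs 25; no covering selection beats 18.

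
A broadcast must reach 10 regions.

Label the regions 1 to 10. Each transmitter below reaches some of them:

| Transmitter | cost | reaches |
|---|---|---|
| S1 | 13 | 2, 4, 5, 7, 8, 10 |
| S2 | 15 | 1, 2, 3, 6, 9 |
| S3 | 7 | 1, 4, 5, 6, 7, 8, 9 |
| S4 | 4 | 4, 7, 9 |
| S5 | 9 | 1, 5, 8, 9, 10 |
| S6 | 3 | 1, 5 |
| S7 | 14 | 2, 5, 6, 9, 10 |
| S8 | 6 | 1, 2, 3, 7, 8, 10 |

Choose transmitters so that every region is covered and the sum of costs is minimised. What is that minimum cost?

S3, S8 together cover every region (S3 ∪ S8 = {1, 2, 3, 4, 5, 6, 7, 8, 9, 10}); total cost 7 + 6 = 13.
No covering selection has total cost below 13.

13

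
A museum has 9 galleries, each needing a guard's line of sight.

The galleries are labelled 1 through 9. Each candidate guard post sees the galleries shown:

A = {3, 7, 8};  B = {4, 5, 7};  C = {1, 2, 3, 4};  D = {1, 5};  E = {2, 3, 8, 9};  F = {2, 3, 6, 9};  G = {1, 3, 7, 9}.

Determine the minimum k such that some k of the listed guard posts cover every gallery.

Take {B, D, E, F}. Their union is {1, 2, 3, 4, 5, 6, 7, 8, 9}, which is all 9 galleries.
No 3 of the 7 guard posts cover everything (all 35 combinations miss at least one gallery), so 4 is optimal.

4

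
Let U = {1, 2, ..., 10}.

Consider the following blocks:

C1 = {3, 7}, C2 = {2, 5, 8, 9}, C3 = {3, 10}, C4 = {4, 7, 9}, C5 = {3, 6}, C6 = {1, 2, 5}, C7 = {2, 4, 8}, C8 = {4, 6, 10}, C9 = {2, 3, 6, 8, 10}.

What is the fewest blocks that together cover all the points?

C4, C6, and C9 cover everything between them: the union {1, 2, 3, 4, 5, 6, 7, 8, 9, 10} is all of U.
Only C6 contains 1, so C6 is forced; the remaining 7 points need at least 2 more blocks (each remaining block adds at most 4) — so at least 3 blocks are needed, and 3 is optimal.

3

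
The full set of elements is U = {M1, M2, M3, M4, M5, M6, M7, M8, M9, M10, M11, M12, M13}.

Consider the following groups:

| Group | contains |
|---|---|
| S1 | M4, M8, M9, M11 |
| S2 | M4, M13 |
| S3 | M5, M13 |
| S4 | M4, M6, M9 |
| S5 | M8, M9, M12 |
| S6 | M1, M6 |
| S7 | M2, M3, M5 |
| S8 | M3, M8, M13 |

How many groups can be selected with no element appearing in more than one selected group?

S2, S5, S6, S7 are pairwise disjoint (S2={M4,M13}; S5={M8,M9,M12}; S6={M1,M6}; S7={M2,M3,M5}).
Every remaining group overlaps one of these, and no 5 of the listed groups are pairwise disjoint, so 4 is the maximum.

4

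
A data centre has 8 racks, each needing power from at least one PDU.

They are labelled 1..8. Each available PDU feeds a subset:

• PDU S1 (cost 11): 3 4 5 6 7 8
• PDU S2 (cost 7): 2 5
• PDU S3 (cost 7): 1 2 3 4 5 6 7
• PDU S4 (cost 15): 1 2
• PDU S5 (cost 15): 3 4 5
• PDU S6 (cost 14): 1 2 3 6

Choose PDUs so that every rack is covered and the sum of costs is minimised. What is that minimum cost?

S1, S3 together cover every rack (S1 ∪ S3 = {1, 2, 3, 4, 5, 6, 7, 8}); total cost 11 + 7 = 18.
No covering selection has total cost below 18.

18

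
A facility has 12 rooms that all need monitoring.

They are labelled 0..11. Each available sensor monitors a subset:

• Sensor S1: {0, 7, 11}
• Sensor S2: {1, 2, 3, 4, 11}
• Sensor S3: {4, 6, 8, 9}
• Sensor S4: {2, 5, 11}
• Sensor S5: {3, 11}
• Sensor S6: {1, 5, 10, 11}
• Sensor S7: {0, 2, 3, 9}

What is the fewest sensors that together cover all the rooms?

Take {S1, S2, S3, S6}. Their union is {0, 1, 2, 3, 4, 5, 6, 7, 8, 9, 10, 11}, which is all 12 rooms.
Only S1 contains 7, so S1 is forced; the remaining 9 rooms need at least 3 more sensors (each remaining sensor adds at most 4) — so at least 4 sensors are needed, and 4 is optimal.

4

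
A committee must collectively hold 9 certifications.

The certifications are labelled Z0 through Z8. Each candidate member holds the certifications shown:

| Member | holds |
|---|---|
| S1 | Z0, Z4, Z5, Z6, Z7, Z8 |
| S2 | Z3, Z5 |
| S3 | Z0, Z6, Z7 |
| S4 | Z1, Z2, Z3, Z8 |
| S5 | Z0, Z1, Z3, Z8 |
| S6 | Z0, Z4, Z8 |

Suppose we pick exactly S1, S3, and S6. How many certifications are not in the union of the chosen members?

3

Union of S1, S3, S6 = {Z0, Z4, Z5, Z6, Z7, Z8}.
Not covered: Z1, Z2, Z3 — 3 certifications.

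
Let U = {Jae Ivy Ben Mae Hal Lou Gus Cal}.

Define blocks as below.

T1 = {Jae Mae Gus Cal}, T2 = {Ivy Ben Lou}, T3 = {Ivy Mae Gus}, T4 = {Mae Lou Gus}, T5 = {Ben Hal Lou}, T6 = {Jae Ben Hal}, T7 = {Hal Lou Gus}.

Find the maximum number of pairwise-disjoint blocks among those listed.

T3, T6 are pairwise disjoint (T3={Ivy,Mae,Gus}; T6={Jae,Ben,Hal}).
Every remaining block overlaps one of these, and no 3 of the listed blocks are pairwise disjoint, so 2 is the maximum.

2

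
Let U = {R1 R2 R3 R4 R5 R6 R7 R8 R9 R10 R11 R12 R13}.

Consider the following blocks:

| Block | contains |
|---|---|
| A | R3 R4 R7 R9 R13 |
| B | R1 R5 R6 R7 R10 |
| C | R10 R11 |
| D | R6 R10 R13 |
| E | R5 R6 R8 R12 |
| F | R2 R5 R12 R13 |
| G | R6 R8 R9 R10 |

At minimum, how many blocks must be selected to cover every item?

A and B and C and F and G together: A ∪ B ∪ C ∪ F ∪ G = {R1, R2, R3, R4, R5, R6, R7, R8, R9, R10, R11, R12, R13} — every item is covered.
No 4 of the 7 blocks cover everything (all 35 combinations miss at least one item), so 5 is optimal.

5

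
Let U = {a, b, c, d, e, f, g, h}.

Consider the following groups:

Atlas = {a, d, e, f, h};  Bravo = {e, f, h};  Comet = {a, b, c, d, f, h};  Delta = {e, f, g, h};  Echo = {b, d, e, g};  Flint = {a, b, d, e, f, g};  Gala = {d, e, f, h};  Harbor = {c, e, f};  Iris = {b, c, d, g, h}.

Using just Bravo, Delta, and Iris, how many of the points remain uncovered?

Union of Bravo, Delta, Iris = {b, c, d, e, f, g, h}.
Not covered: a — 1 point.

1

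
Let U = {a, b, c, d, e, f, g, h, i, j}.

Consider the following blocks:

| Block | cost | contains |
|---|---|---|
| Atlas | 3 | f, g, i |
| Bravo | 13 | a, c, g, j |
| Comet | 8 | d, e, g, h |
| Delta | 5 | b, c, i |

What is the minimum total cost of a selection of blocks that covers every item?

Atlas, Bravo, Comet, Delta together cover every item (Atlas ∪ Bravo ∪ Comet ∪ Delta = {a, b, c, d, e, f, g, h, i, j}); total cost 3 + 13 + 8 + 5 = 29.
No covering selection has total cost below 29.

29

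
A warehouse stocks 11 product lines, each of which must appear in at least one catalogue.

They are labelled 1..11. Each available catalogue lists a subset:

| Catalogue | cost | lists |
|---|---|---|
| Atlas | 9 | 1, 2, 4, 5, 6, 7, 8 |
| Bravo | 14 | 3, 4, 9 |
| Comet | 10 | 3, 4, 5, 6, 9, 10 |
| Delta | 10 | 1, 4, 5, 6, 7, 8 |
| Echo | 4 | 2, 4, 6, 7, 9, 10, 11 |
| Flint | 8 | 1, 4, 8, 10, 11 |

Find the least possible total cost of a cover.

22

Comet, Echo, Flint together cover every product (Comet ∪ Echo ∪ Flint = {1, 2, 3, 4, 5, 6, 7, 8, 9, 10, 11}); total cost 10 + 4 + 8 = 22.
The greedy pick Echo, Atlas, Comet costs 23; no covering selection beats 22.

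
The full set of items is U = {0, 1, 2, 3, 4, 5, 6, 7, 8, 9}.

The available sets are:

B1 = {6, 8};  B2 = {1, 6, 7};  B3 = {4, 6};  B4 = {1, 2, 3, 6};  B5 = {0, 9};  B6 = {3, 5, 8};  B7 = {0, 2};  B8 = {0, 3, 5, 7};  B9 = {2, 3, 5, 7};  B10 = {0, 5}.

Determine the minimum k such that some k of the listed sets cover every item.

Take {B3, B4, B5, B6, B9}. Their union is {0, 1, 2, 3, 4, 5, 6, 7, 8, 9}, which is all 10 items.
No 4 of the 10 sets cover everything (all 210 combinations miss at least one item), so 5 is optimal.

5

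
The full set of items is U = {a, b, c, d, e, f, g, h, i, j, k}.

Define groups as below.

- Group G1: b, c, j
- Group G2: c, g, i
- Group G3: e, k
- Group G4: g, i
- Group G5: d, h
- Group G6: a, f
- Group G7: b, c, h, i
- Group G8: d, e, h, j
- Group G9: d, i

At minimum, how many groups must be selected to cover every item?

Take {G2, G3, G6, G7, G8}. Their union is {a, b, c, d, e, f, g, h, i, j, k}, which is all 11 items.
No 4 of the 9 groups cover everything (all 126 combinations miss at least one item), so 5 is optimal.

5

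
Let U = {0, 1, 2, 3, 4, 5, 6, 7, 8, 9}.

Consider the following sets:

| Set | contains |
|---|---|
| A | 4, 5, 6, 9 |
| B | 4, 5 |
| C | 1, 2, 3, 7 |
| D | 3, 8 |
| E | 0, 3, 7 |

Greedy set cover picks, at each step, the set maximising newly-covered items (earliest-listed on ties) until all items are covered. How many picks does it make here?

Greedy: pick A (covers 4 new) → pick C (covers 4 new) → pick D (covers 1 new) → pick E (covers 1 new). Total picks: 4.

4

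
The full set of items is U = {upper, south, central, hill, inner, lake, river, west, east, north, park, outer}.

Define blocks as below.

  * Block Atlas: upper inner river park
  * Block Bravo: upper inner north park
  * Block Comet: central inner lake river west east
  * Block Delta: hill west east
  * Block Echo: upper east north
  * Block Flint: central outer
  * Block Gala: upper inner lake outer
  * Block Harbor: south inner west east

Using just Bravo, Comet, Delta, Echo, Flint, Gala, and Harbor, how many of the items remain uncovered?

0

Union of Bravo, Comet, Delta, Echo, Flint, Gala, Harbor = {upper, south, central, hill, inner, lake, river, west, east, north, park, outer} — that's every item, so 0 are uncovered.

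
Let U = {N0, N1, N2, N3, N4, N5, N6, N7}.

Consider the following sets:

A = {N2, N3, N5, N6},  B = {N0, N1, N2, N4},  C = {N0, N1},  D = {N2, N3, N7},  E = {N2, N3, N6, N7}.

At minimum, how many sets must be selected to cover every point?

A, B, and D cover everything between them: the union {N0, N1, N2, N3, N4, N5, N6, N7} is all of U.
Only B contains N4, so B is forced; the remaining 4 points need at least 2 more sets (each remaining set adds at most 3) — so at least 3 sets are needed, and 3 is optimal.

3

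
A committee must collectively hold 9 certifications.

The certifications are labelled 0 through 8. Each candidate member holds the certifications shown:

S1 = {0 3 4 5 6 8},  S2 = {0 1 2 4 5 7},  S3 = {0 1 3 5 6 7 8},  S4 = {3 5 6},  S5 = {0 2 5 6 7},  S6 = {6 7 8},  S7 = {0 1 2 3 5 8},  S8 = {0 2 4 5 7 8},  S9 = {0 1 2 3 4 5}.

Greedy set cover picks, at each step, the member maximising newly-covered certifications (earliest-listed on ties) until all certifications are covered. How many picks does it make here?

Greedy: pick S3 (covers 7 new) → pick S2 (covers 2 new). Total picks: 2.

2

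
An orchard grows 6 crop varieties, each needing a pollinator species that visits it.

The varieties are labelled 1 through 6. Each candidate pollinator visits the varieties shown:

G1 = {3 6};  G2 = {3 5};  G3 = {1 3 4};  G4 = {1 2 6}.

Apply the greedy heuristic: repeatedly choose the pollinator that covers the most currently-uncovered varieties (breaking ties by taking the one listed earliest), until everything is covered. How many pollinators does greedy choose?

Greedy: pick G3 (covers 3 new) → pick G4 (covers 2 new) → pick G2 (covers 1 new). Total picks: 3.

3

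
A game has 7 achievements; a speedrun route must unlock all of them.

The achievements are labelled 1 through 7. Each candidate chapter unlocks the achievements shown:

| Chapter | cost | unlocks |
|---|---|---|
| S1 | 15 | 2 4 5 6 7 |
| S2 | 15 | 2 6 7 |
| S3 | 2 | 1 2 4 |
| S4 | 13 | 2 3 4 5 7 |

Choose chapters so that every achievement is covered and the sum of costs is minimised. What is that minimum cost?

30

S2, S3, S4 together cover every achievement (S2 ∪ S3 ∪ S4 = {1, 2, 3, 4, 5, 6, 7}); total cost 15 + 2 + 13 = 30.
No covering selection has total cost below 30.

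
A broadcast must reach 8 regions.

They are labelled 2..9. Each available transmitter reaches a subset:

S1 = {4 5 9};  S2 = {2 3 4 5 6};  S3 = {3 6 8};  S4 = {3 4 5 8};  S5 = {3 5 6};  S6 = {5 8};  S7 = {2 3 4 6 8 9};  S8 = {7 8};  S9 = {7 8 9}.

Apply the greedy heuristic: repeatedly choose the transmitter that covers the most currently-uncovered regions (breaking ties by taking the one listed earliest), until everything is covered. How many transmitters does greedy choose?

Greedy: pick S7 (covers 6 new) → pick S1 (covers 1 new) → pick S8 (covers 1 new). Total picks: 3.
(The true minimum cover uses only 2 transmitters, so greedy is not optimal here.)

3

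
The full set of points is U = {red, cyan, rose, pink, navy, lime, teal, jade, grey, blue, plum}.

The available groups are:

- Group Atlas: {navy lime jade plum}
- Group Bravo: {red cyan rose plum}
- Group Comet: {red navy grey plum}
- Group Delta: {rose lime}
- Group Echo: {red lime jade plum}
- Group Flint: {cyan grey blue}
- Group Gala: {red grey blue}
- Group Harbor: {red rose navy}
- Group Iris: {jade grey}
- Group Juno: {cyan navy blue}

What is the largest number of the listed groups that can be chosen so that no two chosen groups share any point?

Delta, Iris, Juno are pairwise disjoint (Delta={rose,lime}; Iris={jade,grey}; Juno={cyan,navy,blue}).
Every remaining group overlaps one of these, and no 4 of the listed groups are pairwise disjoint, so 3 is the maximum.

3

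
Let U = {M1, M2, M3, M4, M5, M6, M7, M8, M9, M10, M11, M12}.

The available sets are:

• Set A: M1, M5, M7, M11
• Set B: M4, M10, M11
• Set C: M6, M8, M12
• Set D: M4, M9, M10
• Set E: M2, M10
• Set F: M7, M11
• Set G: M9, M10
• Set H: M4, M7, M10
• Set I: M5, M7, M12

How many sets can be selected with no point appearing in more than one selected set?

3

A, C, G are pairwise disjoint (A={M1,M5,M7,M11}; C={M6,M8,M12}; G={M9,M10}).
Every remaining set overlaps one of these, and no 4 of the listed sets are pairwise disjoint, so 3 is the maximum.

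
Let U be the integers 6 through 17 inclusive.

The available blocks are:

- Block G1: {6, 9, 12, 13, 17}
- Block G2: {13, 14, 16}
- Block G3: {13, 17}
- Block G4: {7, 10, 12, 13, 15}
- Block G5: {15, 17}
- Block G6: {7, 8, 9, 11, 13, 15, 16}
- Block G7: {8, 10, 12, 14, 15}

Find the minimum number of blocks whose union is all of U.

G1, G6, and G7 cover everything between them: the union {6, 7, 8, 9, 10, 11, 12, 13, 14, 15, 16, 17} is all of U.
Only G1 contains 6, so G1 is forced; the remaining 7 items need at least 2 more blocks (each remaining block adds at most 5) — so at least 3 blocks are needed, and 3 is optimal.

3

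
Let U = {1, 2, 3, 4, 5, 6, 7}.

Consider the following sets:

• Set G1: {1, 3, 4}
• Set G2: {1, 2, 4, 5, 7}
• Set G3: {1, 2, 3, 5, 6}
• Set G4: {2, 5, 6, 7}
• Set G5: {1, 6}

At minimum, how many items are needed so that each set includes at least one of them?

H = {1, 7} meets every set (each contains at least one member of H), and |H| = 2.
The sets G1, G4 are pairwise disjoint, so any hitting set needs a separate item for each — at least 2. Hence 2 is optimal.

2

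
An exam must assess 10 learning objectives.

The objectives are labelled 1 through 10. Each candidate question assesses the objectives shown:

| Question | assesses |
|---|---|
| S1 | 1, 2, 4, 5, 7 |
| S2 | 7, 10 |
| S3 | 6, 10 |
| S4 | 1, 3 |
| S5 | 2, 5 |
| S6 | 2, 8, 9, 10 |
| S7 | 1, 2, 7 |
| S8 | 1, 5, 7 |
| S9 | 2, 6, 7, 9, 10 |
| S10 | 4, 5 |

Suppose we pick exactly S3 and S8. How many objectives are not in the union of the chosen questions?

5

Union of S3, S8 = {1, 5, 6, 7, 10}.
Not covered: 2, 3, 4, 8, 9 — 5 objectives.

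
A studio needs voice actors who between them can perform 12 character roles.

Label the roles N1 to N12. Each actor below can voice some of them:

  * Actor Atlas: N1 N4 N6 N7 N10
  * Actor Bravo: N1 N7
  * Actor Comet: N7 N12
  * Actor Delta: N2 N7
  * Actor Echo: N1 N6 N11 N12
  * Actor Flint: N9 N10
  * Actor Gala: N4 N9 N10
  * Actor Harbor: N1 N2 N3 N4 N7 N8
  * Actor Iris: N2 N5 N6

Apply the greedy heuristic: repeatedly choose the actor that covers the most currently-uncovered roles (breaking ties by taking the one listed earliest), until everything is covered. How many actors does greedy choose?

4

Greedy: pick Harbor (covers 6 new) → pick Echo (covers 3 new) → pick Flint (covers 2 new) → pick Iris (covers 1 new). Total picks: 4.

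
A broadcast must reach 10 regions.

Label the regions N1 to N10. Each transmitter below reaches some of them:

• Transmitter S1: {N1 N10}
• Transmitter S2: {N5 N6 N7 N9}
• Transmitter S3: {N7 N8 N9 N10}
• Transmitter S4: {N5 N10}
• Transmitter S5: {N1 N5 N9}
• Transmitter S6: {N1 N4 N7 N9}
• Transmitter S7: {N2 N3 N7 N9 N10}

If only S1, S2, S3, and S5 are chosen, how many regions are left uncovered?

3

Union of S1, S2, S3, S5 = {N1, N5, N6, N7, N8, N9, N10}.
Not covered: N2, N3, N4 — 3 regions.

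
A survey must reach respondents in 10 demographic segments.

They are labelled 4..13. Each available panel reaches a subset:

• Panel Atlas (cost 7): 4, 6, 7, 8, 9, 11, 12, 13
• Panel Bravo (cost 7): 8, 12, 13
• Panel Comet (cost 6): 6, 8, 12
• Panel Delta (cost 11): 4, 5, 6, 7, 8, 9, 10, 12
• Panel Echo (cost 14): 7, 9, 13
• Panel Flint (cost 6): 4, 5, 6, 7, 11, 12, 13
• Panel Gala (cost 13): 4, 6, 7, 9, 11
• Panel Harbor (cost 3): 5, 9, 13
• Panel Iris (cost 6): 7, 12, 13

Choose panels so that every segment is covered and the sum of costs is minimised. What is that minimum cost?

17

Delta, Flint together cover every segment (Delta ∪ Flint = {4, 5, 6, 7, 8, 9, 10, 11, 12, 13}); total cost 11 + 6 = 17.
The greedy pick Flint, Harbor, Delta costs 20; no covering selection beats 17.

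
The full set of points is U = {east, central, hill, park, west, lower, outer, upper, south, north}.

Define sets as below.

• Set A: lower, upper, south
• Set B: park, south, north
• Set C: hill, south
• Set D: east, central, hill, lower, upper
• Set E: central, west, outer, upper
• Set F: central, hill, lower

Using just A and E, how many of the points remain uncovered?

Union of A, E = {central, west, lower, outer, upper, south}.
Not covered: east, hill, park, north — 4 points.

4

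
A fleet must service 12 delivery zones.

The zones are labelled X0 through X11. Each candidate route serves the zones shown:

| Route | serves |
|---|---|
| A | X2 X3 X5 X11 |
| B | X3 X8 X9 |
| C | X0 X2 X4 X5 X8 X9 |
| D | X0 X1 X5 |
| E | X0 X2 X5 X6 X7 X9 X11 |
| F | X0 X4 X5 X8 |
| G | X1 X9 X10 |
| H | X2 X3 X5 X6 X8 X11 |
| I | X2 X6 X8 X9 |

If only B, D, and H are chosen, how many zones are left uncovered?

3

Union of B, D, H = {X0, X1, X2, X3, X5, X6, X8, X9, X11}.
Not covered: X4, X7, X10 — 3 zones.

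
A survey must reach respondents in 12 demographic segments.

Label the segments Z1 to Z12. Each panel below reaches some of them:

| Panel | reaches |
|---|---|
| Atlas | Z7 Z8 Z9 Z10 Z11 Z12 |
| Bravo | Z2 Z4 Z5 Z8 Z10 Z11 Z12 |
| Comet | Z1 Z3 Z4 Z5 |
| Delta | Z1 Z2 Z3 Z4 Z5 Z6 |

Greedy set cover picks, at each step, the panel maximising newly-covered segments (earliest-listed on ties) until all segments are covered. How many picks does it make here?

3

Greedy: pick Bravo (covers 7 new) → pick Delta (covers 3 new) → pick Atlas (covers 2 new). Total picks: 3.
(The true minimum cover uses only 2 panels, so greedy is not optimal here.)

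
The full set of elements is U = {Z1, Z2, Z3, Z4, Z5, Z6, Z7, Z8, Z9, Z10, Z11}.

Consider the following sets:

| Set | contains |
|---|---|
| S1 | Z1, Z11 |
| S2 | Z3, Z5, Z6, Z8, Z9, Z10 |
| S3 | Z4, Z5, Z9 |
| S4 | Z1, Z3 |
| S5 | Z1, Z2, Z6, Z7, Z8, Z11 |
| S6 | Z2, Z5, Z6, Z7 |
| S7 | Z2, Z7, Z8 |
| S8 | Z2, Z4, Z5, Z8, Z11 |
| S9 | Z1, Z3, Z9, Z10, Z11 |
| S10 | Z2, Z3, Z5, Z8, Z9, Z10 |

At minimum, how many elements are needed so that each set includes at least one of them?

H = {Z1, Z2, Z5} meets every set (each contains at least one member of H), and |H| = 3.
The sets S3, S4, S7 are pairwise disjoint, so any hitting set needs a separate element for each — at least 3. Hence 3 is optimal.

3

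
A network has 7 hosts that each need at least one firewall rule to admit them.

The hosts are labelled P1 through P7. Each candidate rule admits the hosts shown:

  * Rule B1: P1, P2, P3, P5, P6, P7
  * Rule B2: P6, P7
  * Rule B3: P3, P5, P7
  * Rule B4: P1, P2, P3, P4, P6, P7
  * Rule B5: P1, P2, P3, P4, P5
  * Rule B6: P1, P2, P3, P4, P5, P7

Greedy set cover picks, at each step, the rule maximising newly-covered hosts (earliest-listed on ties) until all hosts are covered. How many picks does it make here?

2

Greedy: pick B1 (covers 6 new) → pick B4 (covers 1 new). Total picks: 2.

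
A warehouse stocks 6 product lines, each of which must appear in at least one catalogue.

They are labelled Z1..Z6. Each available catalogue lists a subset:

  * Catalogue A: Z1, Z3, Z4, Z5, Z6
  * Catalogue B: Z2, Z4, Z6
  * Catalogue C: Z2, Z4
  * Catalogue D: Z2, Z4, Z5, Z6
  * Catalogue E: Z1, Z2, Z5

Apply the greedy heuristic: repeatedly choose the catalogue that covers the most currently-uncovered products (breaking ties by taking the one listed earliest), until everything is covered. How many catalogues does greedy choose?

2

Greedy: pick A (covers 5 new) → pick B (covers 1 new). Total picks: 2.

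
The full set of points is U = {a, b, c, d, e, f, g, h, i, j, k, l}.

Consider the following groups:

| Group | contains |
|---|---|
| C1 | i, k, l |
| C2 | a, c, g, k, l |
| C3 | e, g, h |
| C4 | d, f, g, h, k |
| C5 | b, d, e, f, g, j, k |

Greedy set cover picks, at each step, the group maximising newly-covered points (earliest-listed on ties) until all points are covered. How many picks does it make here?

4

Greedy: pick C5 (covers 7 new) → pick C2 (covers 3 new) → pick C1 (covers 1 new) → pick C3 (covers 1 new). Total picks: 4.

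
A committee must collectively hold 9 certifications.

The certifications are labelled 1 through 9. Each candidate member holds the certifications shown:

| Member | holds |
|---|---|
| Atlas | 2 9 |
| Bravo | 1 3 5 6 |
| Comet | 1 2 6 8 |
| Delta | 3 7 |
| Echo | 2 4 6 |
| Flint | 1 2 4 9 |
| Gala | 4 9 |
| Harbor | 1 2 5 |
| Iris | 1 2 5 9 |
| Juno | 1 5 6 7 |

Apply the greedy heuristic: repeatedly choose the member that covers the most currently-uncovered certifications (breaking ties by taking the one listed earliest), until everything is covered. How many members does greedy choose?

4

Greedy: pick Bravo (covers 4 new) → pick Flint (covers 3 new) → pick Comet (covers 1 new) → pick Delta (covers 1 new). Total picks: 4.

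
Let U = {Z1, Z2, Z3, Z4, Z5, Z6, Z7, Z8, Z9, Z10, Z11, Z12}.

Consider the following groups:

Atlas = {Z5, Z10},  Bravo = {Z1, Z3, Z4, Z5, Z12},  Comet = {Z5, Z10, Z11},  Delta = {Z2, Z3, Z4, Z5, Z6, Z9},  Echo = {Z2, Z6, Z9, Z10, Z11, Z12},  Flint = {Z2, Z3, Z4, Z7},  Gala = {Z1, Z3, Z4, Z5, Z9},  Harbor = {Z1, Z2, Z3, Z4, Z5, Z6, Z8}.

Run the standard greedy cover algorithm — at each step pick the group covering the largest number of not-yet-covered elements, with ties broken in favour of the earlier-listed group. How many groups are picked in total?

3

Greedy: pick Harbor (covers 7 new) → pick Echo (covers 4 new) → pick Flint (covers 1 new). Total picks: 3.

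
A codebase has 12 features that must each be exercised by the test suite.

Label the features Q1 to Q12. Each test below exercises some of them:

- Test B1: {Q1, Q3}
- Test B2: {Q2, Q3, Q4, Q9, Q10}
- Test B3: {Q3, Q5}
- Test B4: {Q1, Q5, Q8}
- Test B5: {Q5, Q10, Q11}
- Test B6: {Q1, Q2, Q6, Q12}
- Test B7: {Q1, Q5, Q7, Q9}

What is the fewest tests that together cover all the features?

5

Take {B2, B4, B5, B6, B7}. Their union is {Q1, Q2, Q3, Q4, Q5, Q6, Q7, Q8, Q9, Q10, Q11, Q12}, which is all 12 features.
No 4 of the 7 tests cover everything (all 35 combinations miss at least one feature), so 5 is optimal.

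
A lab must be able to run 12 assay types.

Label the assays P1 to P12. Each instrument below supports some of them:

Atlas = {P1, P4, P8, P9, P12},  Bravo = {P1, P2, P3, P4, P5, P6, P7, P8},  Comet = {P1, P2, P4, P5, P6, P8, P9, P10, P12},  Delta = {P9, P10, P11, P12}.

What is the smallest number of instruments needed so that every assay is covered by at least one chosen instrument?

2

Bravo and Delta together: Bravo ∪ Delta = {P1, P2, P3, P4, P5, P6, P7, P8, P9, P10, P11, P12} — every assay is covered.
No single instrument has all 12 assays (the largest, Comet, has 9), so 2 is optimal.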